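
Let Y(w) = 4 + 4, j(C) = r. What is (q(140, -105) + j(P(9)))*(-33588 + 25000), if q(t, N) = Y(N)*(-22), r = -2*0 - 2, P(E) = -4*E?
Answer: 1528664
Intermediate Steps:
r = -2 (r = 0 - 2 = -2)
j(C) = -2
Y(w) = 8
q(t, N) = -176 (q(t, N) = 8*(-22) = -176)
(q(140, -105) + j(P(9)))*(-33588 + 25000) = (-176 - 2)*(-33588 + 25000) = -178*(-8588) = 1528664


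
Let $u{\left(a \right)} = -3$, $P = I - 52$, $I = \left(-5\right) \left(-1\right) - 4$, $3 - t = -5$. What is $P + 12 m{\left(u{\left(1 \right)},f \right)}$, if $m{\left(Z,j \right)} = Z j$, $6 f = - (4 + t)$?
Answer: $21$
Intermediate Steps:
$t = 8$ ($t = 3 - -5 = 3 + 5 = 8$)
$I = 1$ ($I = 5 - 4 = 1$)
$f = -2$ ($f = \frac{\left(-1\right) \left(4 + 8\right)}{6} = \frac{\left(-1\right) 12}{6} = \frac{1}{6} \left(-12\right) = -2$)
$P = -51$ ($P = 1 - 52 = -51$)
$P + 12 m{\left(u{\left(1 \right)},f \right)} = -51 + 12 \left(\left(-3\right) \left(-2\right)\right) = -51 + 12 \cdot 6 = -51 + 72 = 21$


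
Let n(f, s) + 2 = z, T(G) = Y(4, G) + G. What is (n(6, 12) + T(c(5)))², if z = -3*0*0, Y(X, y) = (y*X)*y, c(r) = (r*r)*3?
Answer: 509540329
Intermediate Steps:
c(r) = 3*r² (c(r) = r²*3 = 3*r²)
Y(X, y) = X*y² (Y(X, y) = (X*y)*y = X*y²)
T(G) = G + 4*G² (T(G) = 4*G² + G = G + 4*G²)
z = 0 (z = 0*0 = 0)
n(f, s) = -2 (n(f, s) = -2 + 0 = -2)
(n(6, 12) + T(c(5)))² = (-2 + (3*5²)*(1 + 4*(3*5²)))² = (-2 + (3*25)*(1 + 4*(3*25)))² = (-2 + 75*(1 + 4*75))² = (-2 + 75*(1 + 300))² = (-2 + 75*301)² = (-2 + 22575)² = 22573² = 509540329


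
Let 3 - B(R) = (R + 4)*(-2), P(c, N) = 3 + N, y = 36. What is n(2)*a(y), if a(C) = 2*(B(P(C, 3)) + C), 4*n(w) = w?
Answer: 59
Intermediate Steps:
n(w) = w/4
B(R) = 11 + 2*R (B(R) = 3 - (R + 4)*(-2) = 3 - (4 + R)*(-2) = 3 - (-8 - 2*R) = 3 + (8 + 2*R) = 11 + 2*R)
a(C) = 46 + 2*C (a(C) = 2*((11 + 2*(3 + 3)) + C) = 2*((11 + 2*6) + C) = 2*((11 + 12) + C) = 2*(23 + C) = 46 + 2*C)
n(2)*a(y) = ((¼)*2)*(46 + 2*36) = (46 + 72)/2 = (½)*118 = 59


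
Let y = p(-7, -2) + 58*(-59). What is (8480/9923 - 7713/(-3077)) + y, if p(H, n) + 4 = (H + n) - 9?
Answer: -105053267465/30533071 ≈ -3440.6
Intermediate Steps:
p(H, n) = -13 + H + n (p(H, n) = -4 + ((H + n) - 9) = -4 + (-9 + H + n) = -13 + H + n)
y = -3444 (y = (-13 - 7 - 2) + 58*(-59) = -22 - 3422 = -3444)
(8480/9923 - 7713/(-3077)) + y = (8480/9923 - 7713/(-3077)) - 3444 = (8480*(1/9923) - 7713*(-1/3077)) - 3444 = (8480/9923 + 7713/3077) - 3444 = 102629059/30533071 - 3444 = -105053267465/30533071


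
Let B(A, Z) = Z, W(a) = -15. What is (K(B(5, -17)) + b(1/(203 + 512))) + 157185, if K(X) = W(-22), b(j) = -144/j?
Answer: 54210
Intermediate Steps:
K(X) = -15
(K(B(5, -17)) + b(1/(203 + 512))) + 157185 = (-15 - 144/(1/(203 + 512))) + 157185 = (-15 - 144/(1/715)) + 157185 = (-15 - 144/1/715) + 157185 = (-15 - 144*715) + 157185 = (-15 - 102960) + 157185 = -102975 + 157185 = 54210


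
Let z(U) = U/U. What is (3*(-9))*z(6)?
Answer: -27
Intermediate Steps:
z(U) = 1
(3*(-9))*z(6) = (3*(-9))*1 = -27*1 = -27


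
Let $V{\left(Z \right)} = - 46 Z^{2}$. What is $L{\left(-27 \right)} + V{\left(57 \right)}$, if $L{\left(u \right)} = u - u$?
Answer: $-149454$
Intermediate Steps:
$L{\left(u \right)} = 0$
$L{\left(-27 \right)} + V{\left(57 \right)} = 0 - 46 \cdot 57^{2} = 0 - 149454 = -149454$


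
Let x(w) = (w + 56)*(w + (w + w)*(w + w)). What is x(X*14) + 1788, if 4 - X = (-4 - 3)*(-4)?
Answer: -126347652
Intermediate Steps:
X = -24 (X = 4 - (-4 - 3)*(-4) = 4 - (-7)*(-4) = 4 - 1*28 = 4 - 28 = -24)
x(w) = (56 + w)*(w + 4*w²) (x(w) = (56 + w)*(w + (2*w)*(2*w)) = (56 + w)*(w + 4*w²))
x(X*14) + 1788 = (-24*14)*(56 + 4*(-24*14)² + 225*(-24*14)) + 1788 = -336*(56 + 4*(-336)² + 225*(-336)) + 1788 = -336*(56 + 4*112896 - 75600) + 1788 = -336*(56 + 451584 - 75600) + 1788 = -336*376040 + 1788 = -126349440 + 1788 = -126347652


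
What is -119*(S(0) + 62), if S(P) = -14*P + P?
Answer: -7378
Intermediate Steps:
S(P) = -13*P
-119*(S(0) + 62) = -119*(-13*0 + 62) = -119*(0 + 62) = -119*62 = -7378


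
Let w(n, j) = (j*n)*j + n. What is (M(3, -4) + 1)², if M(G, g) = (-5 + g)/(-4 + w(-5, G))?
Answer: 49/36 ≈ 1.3611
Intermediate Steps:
w(n, j) = n + n*j² (w(n, j) = n*j² + n = n + n*j²)
M(G, g) = (-5 + g)/(-9 - 5*G²) (M(G, g) = (-5 + g)/(-4 - 5*(1 + G²)) = (-5 + g)/(-4 + (-5 - 5*G²)) = (-5 + g)/(-9 - 5*G²))
(M(3, -4) + 1)² = ((5 - 1*(-4))/(9 + 5*3²) + 1)² = ((5 + 4)/(9 + 5*9) + 1)² = (9/(9 + 45) + 1)² = (9/54 + 1)² = ((1/54)*9 + 1)² = (⅙ + 1)² = (7/6)² = 49/36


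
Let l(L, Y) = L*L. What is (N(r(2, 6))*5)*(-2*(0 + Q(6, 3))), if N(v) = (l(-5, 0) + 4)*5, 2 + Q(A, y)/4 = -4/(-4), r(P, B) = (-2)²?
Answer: 5800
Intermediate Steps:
r(P, B) = 4
Q(A, y) = -4 (Q(A, y) = -8 + 4*(-4/(-4)) = -8 + 4*(-4*(-¼)) = -8 + 4*1 = -8 + 4 = -4)
l(L, Y) = L²
N(v) = 145 (N(v) = ((-5)² + 4)*5 = (25 + 4)*5 = 29*5 = 145)
(N(r(2, 6))*5)*(-2*(0 + Q(6, 3))) = (145*5)*(-2*(0 - 4)) = 725*(-2*(-4)) = 725*8 = 5800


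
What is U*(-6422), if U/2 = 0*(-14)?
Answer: 0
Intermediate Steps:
U = 0 (U = 2*(0*(-14)) = 2*0 = 0)
U*(-6422) = 0*(-6422) = 0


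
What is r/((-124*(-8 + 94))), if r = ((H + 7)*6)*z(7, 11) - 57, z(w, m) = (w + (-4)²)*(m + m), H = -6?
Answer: -2979/10664 ≈ -0.27935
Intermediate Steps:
z(w, m) = 2*m*(16 + w) (z(w, m) = (w + 16)*(2*m) = (16 + w)*(2*m) = 2*m*(16 + w))
r = 2979 (r = ((-6 + 7)*6)*(2*11*(16 + 7)) - 57 = (1*6)*(2*11*23) - 57 = 6*506 - 57 = 3036 - 57 = 2979)
r/((-124*(-8 + 94))) = 2979/((-124*(-8 + 94))) = 2979/((-124*86)) = 2979/(-10664) = 2979*(-1/10664) = -2979/10664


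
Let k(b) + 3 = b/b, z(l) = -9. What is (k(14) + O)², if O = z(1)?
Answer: 121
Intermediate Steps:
k(b) = -2 (k(b) = -3 + b/b = -3 + 1 = -2)
O = -9
(k(14) + O)² = (-2 - 9)² = (-11)² = 121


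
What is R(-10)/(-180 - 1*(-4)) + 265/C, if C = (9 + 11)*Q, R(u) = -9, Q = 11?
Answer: 221/176 ≈ 1.2557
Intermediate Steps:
C = 220 (C = (9 + 11)*11 = 20*11 = 220)
R(-10)/(-180 - 1*(-4)) + 265/C = -9/(-180 - 1*(-4)) + 265/220 = -9/(-180 + 4) + 265*(1/220) = -9/(-176) + 53/44 = -9*(-1/176) + 53/44 = 9/176 + 53/44 = 221/176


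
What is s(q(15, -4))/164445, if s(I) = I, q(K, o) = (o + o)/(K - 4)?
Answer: -8/1808895 ≈ -4.4226e-6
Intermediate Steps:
q(K, o) = 2*o/(-4 + K) (q(K, o) = (2*o)/(-4 + K) = 2*o/(-4 + K))
s(q(15, -4))/164445 = (2*(-4)/(-4 + 15))/164445 = (2*(-4)/11)*(1/164445) = (2*(-4)*(1/11))*(1/164445) = -8/11*1/164445 = -8/1808895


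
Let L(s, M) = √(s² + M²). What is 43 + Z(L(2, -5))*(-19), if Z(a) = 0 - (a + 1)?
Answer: 62 + 19*√29 ≈ 164.32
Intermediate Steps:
L(s, M) = √(M² + s²)
Z(a) = -1 - a (Z(a) = 0 - (1 + a) = 0 + (-1 - a) = -1 - a)
43 + Z(L(2, -5))*(-19) = 43 + (-1 - √((-5)² + 2²))*(-19) = 43 + (-1 - √(25 + 4))*(-19) = 43 + (-1 - √29)*(-19) = 43 + (19 + 19*√29) = 62 + 19*√29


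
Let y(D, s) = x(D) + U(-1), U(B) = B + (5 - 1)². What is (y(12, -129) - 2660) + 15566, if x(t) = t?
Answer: 12933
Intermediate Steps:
U(B) = 16 + B (U(B) = B + 4² = B + 16 = 16 + B)
y(D, s) = 15 + D (y(D, s) = D + (16 - 1) = D + 15 = 15 + D)
(y(12, -129) - 2660) + 15566 = ((15 + 12) - 2660) + 15566 = (27 - 2660) + 15566 = -2633 + 15566 = 12933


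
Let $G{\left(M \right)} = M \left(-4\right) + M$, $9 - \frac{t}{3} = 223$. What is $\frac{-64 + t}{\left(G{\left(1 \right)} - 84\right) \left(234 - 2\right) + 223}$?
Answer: $\frac{706}{19961} \approx 0.035369$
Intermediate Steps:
$t = -642$ ($t = 27 - 669 = -642$)
$G{\left(M \right)} = - 3 M$ ($G{\left(M \right)} = - 4 M + M = - 3 M$)
$\frac{-64 + t}{\left(G{\left(1 \right)} - 84\right) \left(234 - 2\right) + 223} = \frac{-64 - 642}{\left(\left(-3\right) 1 - 84\right) \left(234 - 2\right) + 223} = - \frac{706}{\left(-3 - 84\right) 232 + 223} = - \frac{706}{\left(-87\right) 232 + 223} = - \frac{706}{-20184 + 223} = - \frac{706}{-19961} = \left(-706\right) \left(- \frac{1}{19961}\right) = \frac{706}{19961}$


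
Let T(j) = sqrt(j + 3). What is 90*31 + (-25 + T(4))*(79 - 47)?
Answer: 1990 + 32*sqrt(7) ≈ 2074.7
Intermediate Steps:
T(j) = sqrt(3 + j)
90*31 + (-25 + T(4))*(79 - 47) = 90*31 + (-25 + sqrt(3 + 4))*(79 - 47) = 2790 + (-25 + sqrt(7))*32 = 2790 + (-800 + 32*sqrt(7)) = 1990 + 32*sqrt(7)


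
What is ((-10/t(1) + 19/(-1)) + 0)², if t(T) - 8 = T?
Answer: 32761/81 ≈ 404.46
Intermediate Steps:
t(T) = 8 + T
((-10/t(1) + 19/(-1)) + 0)² = ((-10/(8 + 1) + 19/(-1)) + 0)² = ((-10/9 + 19*(-1)) + 0)² = ((-10*⅑ - 19) + 0)² = ((-10/9 - 19) + 0)² = (-181/9 + 0)² = (-181/9)² = 32761/81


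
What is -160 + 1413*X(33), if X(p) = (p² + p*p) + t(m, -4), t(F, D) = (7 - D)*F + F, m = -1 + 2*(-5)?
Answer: 2890838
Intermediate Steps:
m = -11 (m = -1 - 10 = -11)
t(F, D) = F + F*(7 - D) (t(F, D) = F*(7 - D) + F = F + F*(7 - D))
X(p) = -132 + 2*p² (X(p) = (p² + p*p) - 11*(8 - 1*(-4)) = (p² + p²) - 11*(8 + 4) = 2*p² - 11*12 = 2*p² - 132 = -132 + 2*p²)
-160 + 1413*X(33) = -160 + 1413*(-132 + 2*33²) = -160 + 1413*(-132 + 2*1089) = -160 + 1413*(-132 + 2178) = -160 + 1413*2046 = -160 + 2890998 = 2890838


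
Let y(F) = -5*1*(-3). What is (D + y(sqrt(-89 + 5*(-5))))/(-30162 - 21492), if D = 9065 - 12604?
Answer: 1762/25827 ≈ 0.068223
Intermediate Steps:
y(F) = 15 (y(F) = -5*(-3) = 15)
D = -3539
(D + y(sqrt(-89 + 5*(-5))))/(-30162 - 21492) = (-3539 + 15)/(-30162 - 21492) = -3524/(-51654) = -3524*(-1/51654) = 1762/25827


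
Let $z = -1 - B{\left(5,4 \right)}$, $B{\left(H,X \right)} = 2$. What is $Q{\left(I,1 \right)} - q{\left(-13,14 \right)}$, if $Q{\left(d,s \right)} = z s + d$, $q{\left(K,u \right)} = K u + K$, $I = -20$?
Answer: $172$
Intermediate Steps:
$q{\left(K,u \right)} = K + K u$
$z = -3$ ($z = -1 - 2 = -3$)
$Q{\left(d,s \right)} = d - 3 s$ ($Q{\left(d,s \right)} = - 3 s + d = d - 3 s$)
$Q{\left(I,1 \right)} - q{\left(-13,14 \right)} = \left(-20 - 3\right) - - 13 \left(1 + 14\right) = \left(-20 - 3\right) - \left(-13\right) 15 = -23 - -195 = -23 + 195 = 172$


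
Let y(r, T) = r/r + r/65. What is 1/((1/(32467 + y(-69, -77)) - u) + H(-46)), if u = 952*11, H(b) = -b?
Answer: -2110351/22002519461 ≈ -9.5914e-5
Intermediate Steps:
y(r, T) = 1 + r/65 (y(r, T) = 1 + r*(1/65) = 1 + r/65)
u = 10472
1/((1/(32467 + y(-69, -77)) - u) + H(-46)) = 1/((1/(32467 + (1 + (1/65)*(-69))) - 1*10472) - 1*(-46)) = 1/((1/(32467 + (1 - 69/65)) - 10472) + 46) = 1/((1/(32467 - 4/65) - 10472) + 46) = 1/((1/(2110351/65) - 10472) + 46) = 1/((65/2110351 - 10472) + 46) = 1/(-22099595607/2110351 + 46) = 1/(-22002519461/2110351) = -2110351/22002519461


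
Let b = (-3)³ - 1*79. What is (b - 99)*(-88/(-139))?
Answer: -18040/139 ≈ -129.78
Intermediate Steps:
b = -106 (b = -27 - 79 = -106)
(b - 99)*(-88/(-139)) = (-106 - 99)*(-88/(-139)) = -(-18040)*(-1)/139 = -205*88/139 = -18040/139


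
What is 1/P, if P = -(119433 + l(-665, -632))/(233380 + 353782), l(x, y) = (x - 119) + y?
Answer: -587162/118017 ≈ -4.9752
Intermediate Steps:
l(x, y) = -119 + x + y (l(x, y) = (-119 + x) + y = -119 + x + y)
P = -118017/587162 (P = -(119433 + (-119 - 665 - 632))/(233380 + 353782) = -(119433 - 1416)/587162 = -118017/587162 ≈ -0.20100)
1/P = 1/(-118017/587162) = -587162/118017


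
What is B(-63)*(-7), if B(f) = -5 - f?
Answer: -406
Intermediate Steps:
B(-63)*(-7) = (-5 - 1*(-63))*(-7) = (-5 + 63)*(-7) = 58*(-7) = -406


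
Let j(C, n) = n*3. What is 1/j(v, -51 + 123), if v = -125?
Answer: 1/216 ≈ 0.0046296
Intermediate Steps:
j(C, n) = 3*n
1/j(v, -51 + 123) = 1/(3*(-51 + 123)) = 1/(3*72) = 1/216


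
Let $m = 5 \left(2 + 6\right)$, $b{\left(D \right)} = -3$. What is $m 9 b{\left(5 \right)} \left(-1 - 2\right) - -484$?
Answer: $3724$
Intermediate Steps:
$m = 40$ ($m = 5 \cdot 8 = 40$)
$m 9 b{\left(5 \right)} \left(-1 - 2\right) - -484 = 40 \cdot 9 \left(- 3 \left(-1 - 2\right)\right) - -484 = 360 \left(\left(-3\right) \left(-3\right)\right) + 484 = 360 \cdot 9 + 484 = 3240 + 484 = 3724$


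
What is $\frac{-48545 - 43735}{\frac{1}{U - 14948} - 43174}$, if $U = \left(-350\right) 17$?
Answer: $\frac{1928467440}{902250253} \approx 2.1374$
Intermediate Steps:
$U = -5950$
$\frac{-48545 - 43735}{\frac{1}{U - 14948} - 43174} = \frac{-48545 - 43735}{\frac{1}{-5950 - 14948} - 43174} = - \frac{92280}{\frac{1}{-20898} - 43174} = - \frac{92280}{- \frac{1}{20898} - 43174} = - \frac{92280}{- \frac{902250253}{20898}} = \left(-92280\right) \left(- \frac{20898}{902250253}\right) = \frac{1928467440}{902250253}$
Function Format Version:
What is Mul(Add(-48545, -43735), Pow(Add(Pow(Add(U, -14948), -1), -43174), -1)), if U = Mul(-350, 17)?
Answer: Rational(1928467440, 902250253) ≈ 2.1374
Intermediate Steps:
U = -5950
Mul(Add(-48545, -43735), Pow(Add(Pow(Add(U, -14948), -1), -43174), -1)) = Mul(Add(-48545, -43735), Pow(Add(Pow(Add(-5950, -14948), -1), -43174), -1)) = Mul(-92280, Pow(Add(Pow(-20898, -1), -43174), -1)) = Mul(-92280, Pow(Add(Rational(-1, 20898), -43174), -1)) = Mul(-92280, Pow(Rational(-902250253, 20898), -1)) = Mul(-92280, Rational(-20898, 902250253)) = Rational(1928467440, 902250253)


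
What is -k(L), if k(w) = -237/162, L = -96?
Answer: 79/54 ≈ 1.4630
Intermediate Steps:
k(w) = -79/54 (k(w) = -237*1/162 = -79/54)
-k(L) = -1*(-79/54) = 79/54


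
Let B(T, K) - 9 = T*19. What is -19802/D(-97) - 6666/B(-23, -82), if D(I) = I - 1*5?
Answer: 2288797/10914 ≈ 209.71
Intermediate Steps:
B(T, K) = 9 + 19*T (B(T, K) = 9 + T*19 = 9 + 19*T)
D(I) = -5 + I (D(I) = I - 5 = -5 + I)
-19802/D(-97) - 6666/B(-23, -82) = -19802/(-5 - 97) - 6666/(9 + 19*(-23)) = -19802/(-102) - 6666/(9 - 437) = -19802*(-1/102) - 6666/(-428) = 9901/51 - 6666*(-1/428) = 9901/51 + 3333/214 = 2288797/10914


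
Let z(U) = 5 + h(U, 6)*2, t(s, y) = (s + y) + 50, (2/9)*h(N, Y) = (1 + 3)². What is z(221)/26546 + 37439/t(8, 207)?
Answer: 993895179/7034690 ≈ 141.28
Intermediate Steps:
h(N, Y) = 72 (h(N, Y) = 9*(1 + 3)²/2 = (9/2)*4² = (9/2)*16 = 72)
t(s, y) = 50 + s + y
z(U) = 149 (z(U) = 5 + 72*2 = 5 + 144 = 149)
z(221)/26546 + 37439/t(8, 207) = 149/26546 + 37439/(50 + 8 + 207) = 149*(1/26546) + 37439/265 = 149/26546 + 37439*(1/265) = 149/26546 + 37439/265 = 993895179/7034690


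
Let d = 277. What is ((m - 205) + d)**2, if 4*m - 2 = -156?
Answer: 4489/4 ≈ 1122.3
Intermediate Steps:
m = -77/2 (m = 1/2 + (1/4)*(-156) = 1/2 - 39 = -77/2 ≈ -38.500)
((m - 205) + d)**2 = ((-77/2 - 205) + 277)**2 = (-487/2 + 277)**2 = (67/2)**2 = 4489/4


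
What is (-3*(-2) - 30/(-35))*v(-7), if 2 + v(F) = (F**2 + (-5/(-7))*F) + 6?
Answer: 2304/7 ≈ 329.14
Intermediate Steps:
v(F) = 4 + F**2 + 5*F/7 (v(F) = -2 + ((F**2 + (-5/(-7))*F) + 6) = -2 + ((F**2 + (-5*(-1/7))*F) + 6) = -2 + ((F**2 + 5*F/7) + 6) = -2 + (6 + F**2 + 5*F/7) = 4 + F**2 + 5*F/7)
(-3*(-2) - 30/(-35))*v(-7) = (-3*(-2) - 30/(-35))*(4 + (-7)**2 + (5/7)*(-7)) = (6 - 30*(-1/35))*(4 + 49 - 5) = (6 + 6/7)*48 = (48/7)*48 = 2304/7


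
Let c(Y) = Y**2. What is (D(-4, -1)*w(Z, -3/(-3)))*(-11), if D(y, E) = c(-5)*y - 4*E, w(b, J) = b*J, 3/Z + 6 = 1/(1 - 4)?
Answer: -9504/19 ≈ -500.21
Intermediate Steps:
Z = -9/19 (Z = 3/(-6 + 1/(1 - 4)) = 3/(-6 + 1/(-3)) = 3/(-6 - 1/3) = 3/(-19/3) = 3*(-3/19) = -9/19 ≈ -0.47368)
w(b, J) = J*b
D(y, E) = -4*E + 25*y (D(y, E) = (-5)**2*y - 4*E = 25*y - 4*E = -4*E + 25*y)
(D(-4, -1)*w(Z, -3/(-3)))*(-11) = ((-4*(-1) + 25*(-4))*(-3/(-3)*(-9/19)))*(-11) = ((4 - 100)*(-3*(-1/3)*(-9/19)))*(-11) = -96*(-9)/19*(-11) = -96*(-9/19)*(-11) = (864/19)*(-11) = -9504/19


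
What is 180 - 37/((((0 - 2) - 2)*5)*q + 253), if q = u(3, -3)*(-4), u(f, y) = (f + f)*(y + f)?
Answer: 45503/253 ≈ 179.85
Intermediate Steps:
u(f, y) = 2*f*(f + y) (u(f, y) = (2*f)*(f + y) = 2*f*(f + y))
q = 0 (q = (2*3*(3 - 3))*(-4) = (2*3*0)*(-4) = 0*(-4) = 0)
180 - 37/((((0 - 2) - 2)*5)*q + 253) = 180 - 37/((((0 - 2) - 2)*5)*0 + 253) = 180 - 37/(((-2 - 2)*5)*0 + 253) = 180 - 37/(-4*5*0 + 253) = 180 - 37/(-20*0 + 253) = 180 - 37/(0 + 253) = 180 - 37/253 = 45503/253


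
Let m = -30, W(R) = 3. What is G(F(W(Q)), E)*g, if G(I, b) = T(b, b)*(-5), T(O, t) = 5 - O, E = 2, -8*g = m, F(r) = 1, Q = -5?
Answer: -225/4 ≈ -56.250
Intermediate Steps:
g = 15/4 (g = -⅛*(-30) = 15/4 ≈ 3.7500)
G(I, b) = -25 + 5*b (G(I, b) = (5 - b)*(-5) = -25 + 5*b)
G(F(W(Q)), E)*g = (-25 + 5*2)*(15/4) = (-25 + 10)*(15/4) = -15*15/4 = -225/4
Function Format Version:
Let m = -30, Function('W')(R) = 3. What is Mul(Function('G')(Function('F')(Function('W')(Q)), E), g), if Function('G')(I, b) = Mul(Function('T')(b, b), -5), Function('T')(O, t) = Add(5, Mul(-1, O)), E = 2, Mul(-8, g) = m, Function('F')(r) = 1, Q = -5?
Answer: Rational(-225, 4) ≈ -56.250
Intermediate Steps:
g = Rational(15, 4) (g = Mul(Rational(-1, 8), -30) = Rational(15, 4) ≈ 3.7500)
Function('G')(I, b) = Add(-25, Mul(5, b)) (Function('G')(I, b) = Mul(Add(5, Mul(-1, b)), -5) = Add(-25, Mul(5, b)))
Mul(Function('G')(Function('F')(Function('W')(Q)), E), g) = Mul(Add(-25, Mul(5, 2)), Rational(15, 4)) = Mul(Add(-25, 10), Rational(15, 4)) = Mul(-15, Rational(15, 4)) = Rational(-225, 4)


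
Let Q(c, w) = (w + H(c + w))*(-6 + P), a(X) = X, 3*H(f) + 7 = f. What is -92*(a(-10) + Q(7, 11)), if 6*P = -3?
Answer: 29072/3 ≈ 9690.7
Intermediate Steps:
H(f) = -7/3 + f/3
P = -½ (P = (⅙)*(-3) = -½ ≈ -0.50000)
Q(c, w) = 91/6 - 26*w/3 - 13*c/6 (Q(c, w) = (w + (-7/3 + (c + w)/3))*(-6 - ½) = (w + (-7/3 + (c/3 + w/3)))*(-13/2) = (w + (-7/3 + c/3 + w/3))*(-13/2) = (-7/3 + c/3 + 4*w/3)*(-13/2) = 91/6 - 26*w/3 - 13*c/6)
-92*(a(-10) + Q(7, 11)) = -92*(-10 + (91/6 - 26/3*11 - 13/6*7)) = -92*(-10 + (91/6 - 286/3 - 91/6)) = -92*(-10 - 286/3) = -92*(-316/3) = 29072/3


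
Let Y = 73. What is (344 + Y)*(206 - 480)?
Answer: -114258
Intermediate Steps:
(344 + Y)*(206 - 480) = (344 + 73)*(206 - 480) = 417*(-274) = -114258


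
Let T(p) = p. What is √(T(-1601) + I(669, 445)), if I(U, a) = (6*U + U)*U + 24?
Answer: 5*√125254 ≈ 1769.6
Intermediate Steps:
I(U, a) = 24 + 7*U² (I(U, a) = (7*U)*U + 24 = 7*U² + 24 = 24 + 7*U²)
√(T(-1601) + I(669, 445)) = √(-1601 + (24 + 7*669²)) = √(-1601 + (24 + 7*447561)) = √(-1601 + (24 + 3132927)) = √(-1601 + 3132951) = √3131350 = 5*√125254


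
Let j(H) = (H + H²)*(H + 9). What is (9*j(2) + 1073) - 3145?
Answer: -1478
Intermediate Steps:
j(H) = (9 + H)*(H + H²) (j(H) = (H + H²)*(9 + H) = (9 + H)*(H + H²))
(9*j(2) + 1073) - 3145 = (9*(2*(9 + 2² + 10*2)) + 1073) - 3145 = (9*(2*(9 + 4 + 20)) + 1073) - 3145 = (9*(2*33) + 1073) - 3145 = (9*66 + 1073) - 3145 = (594 + 1073) - 3145 = 1667 - 3145 = -1478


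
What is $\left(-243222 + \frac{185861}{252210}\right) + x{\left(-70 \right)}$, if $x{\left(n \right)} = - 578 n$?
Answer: $- \frac{51138418159}{252210} \approx -2.0276 \cdot 10^{5}$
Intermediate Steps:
$\left(-243222 + \frac{185861}{252210}\right) + x{\left(-70 \right)} = \left(-243222 + \frac{185861}{252210}\right) - -40460 = \left(-243222 + 185861 \cdot \frac{1}{252210}\right) + 40460 = \left(-243222 + \frac{185861}{252210}\right) + 40460 = - \frac{61342834759}{252210} + 40460 = - \frac{51138418159}{252210}$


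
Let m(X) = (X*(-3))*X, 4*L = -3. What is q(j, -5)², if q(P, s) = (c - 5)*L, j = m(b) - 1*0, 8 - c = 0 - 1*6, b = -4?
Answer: 729/16 ≈ 45.563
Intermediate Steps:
L = -¾ (L = (¼)*(-3) = -¾ ≈ -0.75000)
m(X) = -3*X² (m(X) = (-3*X)*X = -3*X²)
c = 14 (c = 8 - (0 - 1*6) = 8 - (0 - 6) = 8 - 1*(-6) = 8 + 6 = 14)
j = -48 (j = -3*(-4)² - 1*0 = -3*16 + 0 = -48 + 0 = -48)
q(P, s) = -27/4 (q(P, s) = (14 - 5)*(-¾) = 9*(-¾) = -27/4)
q(j, -5)² = (-27/4)² = 729/16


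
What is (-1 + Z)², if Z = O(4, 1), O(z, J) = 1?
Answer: 0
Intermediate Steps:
Z = 1
(-1 + Z)² = (-1 + 1)² = 0² = 0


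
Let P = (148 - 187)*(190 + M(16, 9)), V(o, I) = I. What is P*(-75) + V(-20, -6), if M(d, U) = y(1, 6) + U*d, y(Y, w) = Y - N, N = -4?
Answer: 991569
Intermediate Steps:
y(Y, w) = 4 + Y (y(Y, w) = Y - 1*(-4) = Y + 4 = 4 + Y)
M(d, U) = 5 + U*d (M(d, U) = (4 + 1) + U*d = 5 + U*d)
P = -13221 (P = (148 - 187)*(190 + (5 + 9*16)) = -39*(190 + (5 + 144)) = -39*(190 + 149) = -39*339 = -13221)
P*(-75) + V(-20, -6) = -13221*(-75) - 6 = 991575 - 6 = 991569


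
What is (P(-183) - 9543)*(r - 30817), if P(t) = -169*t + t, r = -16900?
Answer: -1011648117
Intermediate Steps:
P(t) = -168*t
(P(-183) - 9543)*(r - 30817) = (-168*(-183) - 9543)*(-16900 - 30817) = (30744 - 9543)*(-47717) = 21201*(-47717) = -1011648117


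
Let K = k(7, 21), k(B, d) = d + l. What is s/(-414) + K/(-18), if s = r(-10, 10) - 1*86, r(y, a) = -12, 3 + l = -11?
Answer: -7/46 ≈ -0.15217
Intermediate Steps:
l = -14 (l = -3 - 11 = -14)
k(B, d) = -14 + d (k(B, d) = d - 14 = -14 + d)
K = 7 (K = -14 + 21 = 7)
s = -98 (s = -12 - 1*86 = -12 - 86 = -98)
s/(-414) + K/(-18) = -98/(-414) + 7/(-18) = -98*(-1/414) + 7*(-1/18) = 49/207 - 7/18 = -7/46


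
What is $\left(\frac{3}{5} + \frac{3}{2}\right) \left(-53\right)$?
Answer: $- \frac{1113}{10} \approx -111.3$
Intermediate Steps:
$\left(\frac{3}{5} + \frac{3}{2}\right) \left(-53\right) = \frac{21}{10} \left(-53\right) = - \frac{1113}{10}$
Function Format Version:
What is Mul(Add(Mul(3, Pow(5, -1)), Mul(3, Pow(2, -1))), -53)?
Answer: Rational(-1113, 10) ≈ -111.30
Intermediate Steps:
Mul(Add(Mul(3, Pow(5, -1)), Mul(3, Pow(2, -1))), -53) = Mul(Add(Mul(3, Rational(1, 5)), Mul(3, Rational(1, 2))), -53) = Mul(Add(Rational(3, 5), Rational(3, 2)), -53) = Mul(Rational(21, 10), -53) = Rational(-1113, 10)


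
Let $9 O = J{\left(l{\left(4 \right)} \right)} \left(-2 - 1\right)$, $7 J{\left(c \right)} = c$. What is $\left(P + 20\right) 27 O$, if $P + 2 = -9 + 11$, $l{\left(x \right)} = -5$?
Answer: $\frac{900}{7} \approx 128.57$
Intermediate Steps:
$P = 0$ ($P = -2 + \left(-9 + 11\right) = -2 + 2 = 0$)
$J{\left(c \right)} = \frac{c}{7}$
$O = \frac{5}{21}$ ($O = \frac{\frac{1}{7} \left(-5\right) \left(-2 - 1\right)}{9} = \frac{\left(- \frac{5}{7}\right) \left(-3\right)}{9} = \frac{1}{9} \cdot \frac{15}{7} = \frac{5}{21} \approx 0.2381$)
$\left(P + 20\right) 27 O = \left(0 + 20\right) 27 \cdot \frac{5}{21} = 20 \cdot 27 \cdot \frac{5}{21} = 540 \cdot \frac{5}{21} = \frac{900}{7}$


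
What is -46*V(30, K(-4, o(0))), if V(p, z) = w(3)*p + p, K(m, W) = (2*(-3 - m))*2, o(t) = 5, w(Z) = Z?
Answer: -5520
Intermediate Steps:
K(m, W) = -12 - 4*m (K(m, W) = (-6 - 2*m)*2 = -12 - 4*m)
V(p, z) = 4*p (V(p, z) = 3*p + p = 4*p)
-46*V(30, K(-4, o(0))) = -184*30 = -46*120 = -5520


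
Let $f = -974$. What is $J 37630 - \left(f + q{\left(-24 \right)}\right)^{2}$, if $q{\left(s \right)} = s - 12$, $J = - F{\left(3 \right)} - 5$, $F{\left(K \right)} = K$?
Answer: $-1321140$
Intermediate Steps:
$J = -8$ ($J = \left(-1\right) 3 - 5 = -3 - 5 = -8$)
$q{\left(s \right)} = -12 + s$
$J 37630 - \left(f + q{\left(-24 \right)}\right)^{2} = \left(-8\right) 37630 - \left(-974 - 36\right)^{2} = -301040 - \left(-974 - 36\right)^{2} = -301040 - \left(-1010\right)^{2} = -301040 - 1020100 = -1321140$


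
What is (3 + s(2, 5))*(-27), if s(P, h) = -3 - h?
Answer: 135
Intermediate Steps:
(3 + s(2, 5))*(-27) = (3 + (-3 - 1*5))*(-27) = (3 + (-3 - 5))*(-27) = (3 - 8)*(-27) = -5*(-27) = 135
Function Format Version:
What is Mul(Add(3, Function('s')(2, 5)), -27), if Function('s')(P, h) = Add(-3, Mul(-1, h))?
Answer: 135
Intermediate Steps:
Mul(Add(3, Function('s')(2, 5)), -27) = Mul(Add(3, Add(-3, Mul(-1, 5))), -27) = Mul(Add(3, Add(-3, -5)), -27) = Mul(Add(3, -8), -27) = Mul(-5, -27) = 135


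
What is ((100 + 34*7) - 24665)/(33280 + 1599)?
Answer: -24327/34879 ≈ -0.69747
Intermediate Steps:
((100 + 34*7) - 24665)/(33280 + 1599) = ((100 + 238) - 24665)/34879 = (338 - 24665)*(1/34879) = -24327*1/34879 = -24327/34879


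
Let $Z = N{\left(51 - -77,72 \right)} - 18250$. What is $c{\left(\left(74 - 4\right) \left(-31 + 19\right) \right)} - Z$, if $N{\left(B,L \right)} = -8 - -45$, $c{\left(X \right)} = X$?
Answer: $17373$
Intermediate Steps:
$N{\left(B,L \right)} = 37$ ($N{\left(B,L \right)} = -8 + 45 = 37$)
$Z = -18213$ ($Z = 37 - 18250 = -18213$)
$c{\left(\left(74 - 4\right) \left(-31 + 19\right) \right)} - Z = \left(74 - 4\right) \left(-31 + 19\right) - -18213 = 70 \left(-12\right) + 18213 = -840 + 18213 = 17373$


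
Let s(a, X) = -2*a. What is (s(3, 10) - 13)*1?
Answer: -19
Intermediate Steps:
(s(3, 10) - 13)*1 = (-2*3 - 13)*1 = (-6 - 13)*1 = -19*1 = -19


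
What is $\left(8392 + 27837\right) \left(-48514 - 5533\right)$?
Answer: $-1958068763$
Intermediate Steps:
$\left(8392 + 27837\right) \left(-48514 - 5533\right) = 36229 \left(-54047\right) = -1958068763$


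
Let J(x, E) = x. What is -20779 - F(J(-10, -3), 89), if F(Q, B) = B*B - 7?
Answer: -28693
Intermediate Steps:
F(Q, B) = -7 + B² (F(Q, B) = B² - 7 = -7 + B²)
-20779 - F(J(-10, -3), 89) = -20779 - (-7 + 89²) = -20779 - (-7 + 7921) = -20779 - 1*7914 = -20779 - 7914 = -28693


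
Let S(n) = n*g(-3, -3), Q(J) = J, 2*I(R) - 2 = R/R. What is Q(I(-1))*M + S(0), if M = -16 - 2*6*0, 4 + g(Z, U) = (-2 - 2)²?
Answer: -24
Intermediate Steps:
I(R) = 3/2 (I(R) = 1 + (R/R)/2 = 1 + (½)*1 = 1 + ½ = 3/2)
g(Z, U) = 12 (g(Z, U) = -4 + (-2 - 2)² = -4 + (-4)² = -4 + 16 = 12)
M = -16 (M = -16 - 12*0 = -16 - 1*0 = -16 + 0 = -16)
S(n) = 12*n (S(n) = n*12 = 12*n)
Q(I(-1))*M + S(0) = (3/2)*(-16) + 12*0 = -24 + 0 = -24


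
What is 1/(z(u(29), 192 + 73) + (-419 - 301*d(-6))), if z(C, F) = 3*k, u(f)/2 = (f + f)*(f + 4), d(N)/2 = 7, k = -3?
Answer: -1/4642 ≈ -0.00021542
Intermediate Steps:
d(N) = 14 (d(N) = 2*7 = 14)
u(f) = 4*f*(4 + f) (u(f) = 2*((f + f)*(f + 4)) = 2*((2*f)*(4 + f)) = 2*(2*f*(4 + f)) = 4*f*(4 + f))
z(C, F) = -9 (z(C, F) = 3*(-3) = -9)
1/(z(u(29), 192 + 73) + (-419 - 301*d(-6))) = 1/(-9 + (-419 - 301*14)) = 1/(-9 + (-419 - 4214)) = 1/(-9 - 4633) = 1/(-4642) = -1/4642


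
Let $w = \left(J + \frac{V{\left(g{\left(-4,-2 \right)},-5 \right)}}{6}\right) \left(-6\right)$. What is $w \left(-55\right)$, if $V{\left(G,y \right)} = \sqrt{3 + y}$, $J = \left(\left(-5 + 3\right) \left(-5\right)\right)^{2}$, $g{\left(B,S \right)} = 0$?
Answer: $33000 + 55 i \sqrt{2} \approx 33000.0 + 77.782 i$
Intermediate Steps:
$J = 100$ ($J = \left(\left(-2\right) \left(-5\right)\right)^{2} = 10^{2} = 100$)
$w = -600 - i \sqrt{2}$ ($w = \left(100 + \frac{\sqrt{3 - 5}}{6}\right) \left(-6\right) = \left(100 + \sqrt{-2} \cdot \frac{1}{6}\right) \left(-6\right) = \left(100 + i \sqrt{2} \cdot \frac{1}{6}\right) \left(-6\right) = \left(100 + \frac{i \sqrt{2}}{6}\right) \left(-6\right) = -600 - i \sqrt{2} \approx -600.0 - 1.4142 i$)
$w \left(-55\right) = \left(-600 - i \sqrt{2}\right) \left(-55\right) = 33000 + 55 i \sqrt{2}$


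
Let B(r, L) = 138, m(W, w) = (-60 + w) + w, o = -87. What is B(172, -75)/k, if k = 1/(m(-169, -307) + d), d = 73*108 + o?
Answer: 982974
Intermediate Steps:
m(W, w) = -60 + 2*w
d = 7797 (d = 73*108 - 87 = 7884 - 87 = 7797)
k = 1/7123 (k = 1/((-60 + 2*(-307)) + 7797) = 1/((-60 - 614) + 7797) = 1/(-674 + 7797) = 1/7123 ≈ 0.00014039)
B(172, -75)/k = 138/(1/7123) = 138*7123 = 982974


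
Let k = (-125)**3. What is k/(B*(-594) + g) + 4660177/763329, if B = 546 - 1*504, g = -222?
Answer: 107211573881/1280866062 ≈ 83.702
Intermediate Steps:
B = 42 (B = 546 - 504 = 42)
k = -1953125
k/(B*(-594) + g) + 4660177/763329 = -1953125/(42*(-594) - 222) + 4660177/763329 = -1953125/(-24948 - 222) + 4660177*(1/763329) = -1953125/(-25170) + 4660177/763329 = -1953125*(-1/25170) + 4660177/763329 = 390625/5034 + 4660177/763329 = 107211573881/1280866062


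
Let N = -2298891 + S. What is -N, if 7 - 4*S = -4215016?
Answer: 4980541/4 ≈ 1.2451e+6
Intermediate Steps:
S = 4215023/4 (S = 7/4 - ¼*(-4215016) = 7/4 + 1053754 = 4215023/4 ≈ 1.0538e+6)
N = -4980541/4 (N = -2298891 + 4215023/4 = -4980541/4 ≈ -1.2451e+6)
-N = -1*(-4980541/4) = 4980541/4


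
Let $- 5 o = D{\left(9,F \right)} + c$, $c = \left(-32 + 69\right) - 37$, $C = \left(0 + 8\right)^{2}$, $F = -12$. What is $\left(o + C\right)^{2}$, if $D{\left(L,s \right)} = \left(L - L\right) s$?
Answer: $4096$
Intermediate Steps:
$C = 64$ ($C = 8^{2} = 64$)
$D{\left(L,s \right)} = 0$ ($D{\left(L,s \right)} = 0 s = 0$)
$c = 0$ ($c = 37 - 37 = 0$)
$o = 0$ ($o = - \frac{0 + 0}{5} = \left(- \frac{1}{5}\right) 0 = 0$)
$\left(o + C\right)^{2} = \left(0 + 64\right)^{2} = 64^{2} = 4096$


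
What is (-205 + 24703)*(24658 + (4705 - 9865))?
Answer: 477662004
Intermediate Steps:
(-205 + 24703)*(24658 + (4705 - 9865)) = 24498*(24658 - 5160) = 24498*19498 = 477662004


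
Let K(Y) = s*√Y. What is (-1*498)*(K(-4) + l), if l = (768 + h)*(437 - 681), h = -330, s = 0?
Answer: 53222256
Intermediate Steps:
K(Y) = 0 (K(Y) = 0*√Y = 0)
l = -106872 (l = (768 - 330)*(437 - 681) = 438*(-244) = -106872)
(-1*498)*(K(-4) + l) = (-1*498)*(0 - 106872) = -498*(-106872) = 53222256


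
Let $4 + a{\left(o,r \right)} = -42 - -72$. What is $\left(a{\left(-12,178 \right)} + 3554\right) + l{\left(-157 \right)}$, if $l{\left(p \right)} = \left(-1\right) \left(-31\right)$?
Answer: $3611$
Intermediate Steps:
$l{\left(p \right)} = 31$
$a{\left(o,r \right)} = 26$ ($a{\left(o,r \right)} = -4 - -30 = -4 + \left(-42 + 72\right) = -4 + 30 = 26$)
$\left(a{\left(-12,178 \right)} + 3554\right) + l{\left(-157 \right)} = \left(26 + 3554\right) + 31 = 3580 + 31 = 3611$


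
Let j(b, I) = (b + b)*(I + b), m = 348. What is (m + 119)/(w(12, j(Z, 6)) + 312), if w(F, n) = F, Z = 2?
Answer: 467/324 ≈ 1.4414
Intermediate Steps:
j(b, I) = 2*b*(I + b) (j(b, I) = (2*b)*(I + b) = 2*b*(I + b))
(m + 119)/(w(12, j(Z, 6)) + 312) = (348 + 119)/(12 + 312) = 467/324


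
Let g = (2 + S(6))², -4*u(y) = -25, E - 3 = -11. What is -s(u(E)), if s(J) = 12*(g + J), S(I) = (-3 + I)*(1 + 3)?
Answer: -2427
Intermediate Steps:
E = -8 (E = 3 - 11 = -8)
u(y) = 25/4 (u(y) = -¼*(-25) = 25/4)
S(I) = -12 + 4*I (S(I) = (-3 + I)*4 = -12 + 4*I)
g = 196 (g = (2 + (-12 + 4*6))² = (2 + (-12 + 24))² = (2 + 12)² = 14² = 196)
s(J) = 2352 + 12*J (s(J) = 12*(196 + J) = 2352 + 12*J)
-s(u(E)) = -(2352 + 12*(25/4)) = -(2352 + 75) = -1*2427 = -2427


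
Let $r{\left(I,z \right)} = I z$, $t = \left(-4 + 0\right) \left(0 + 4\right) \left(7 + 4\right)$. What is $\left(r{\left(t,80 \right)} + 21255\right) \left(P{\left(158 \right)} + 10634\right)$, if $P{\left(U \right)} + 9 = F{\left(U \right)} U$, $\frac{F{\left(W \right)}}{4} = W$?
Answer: $792701175$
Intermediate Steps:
$t = -176$ ($t = \left(-4\right) 4 \cdot 11 = \left(-16\right) 11 = -176$)
$F{\left(W \right)} = 4 W$
$P{\left(U \right)} = -9 + 4 U^{2}$ ($P{\left(U \right)} = -9 + 4 U U = -9 + 4 U^{2}$)
$\left(r{\left(t,80 \right)} + 21255\right) \left(P{\left(158 \right)} + 10634\right) = \left(\left(-176\right) 80 + 21255\right) \left(\left(-9 + 4 \cdot 158^{2}\right) + 10634\right) = \left(-14080 + 21255\right) \left(\left(-9 + 4 \cdot 24964\right) + 10634\right) = 7175 \left(\left(-9 + 99856\right) + 10634\right) = 7175 \left(99847 + 10634\right) = 7175 \cdot 110481 = 792701175$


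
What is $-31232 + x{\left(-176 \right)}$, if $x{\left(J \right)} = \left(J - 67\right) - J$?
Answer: $-31299$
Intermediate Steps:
$x{\left(J \right)} = -67$ ($x{\left(J \right)} = \left(-67 + J\right) - J = -67$)
$-31232 + x{\left(-176 \right)} = -31232 - 67 = -31299$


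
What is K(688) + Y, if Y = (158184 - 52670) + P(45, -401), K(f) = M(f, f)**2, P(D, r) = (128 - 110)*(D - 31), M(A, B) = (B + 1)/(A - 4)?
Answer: 49483732417/467856 ≈ 1.0577e+5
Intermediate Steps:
M(A, B) = (1 + B)/(-4 + A)
P(D, r) = -558 + 18*D (P(D, r) = 18*(-31 + D) = -558 + 18*D)
K(f) = (1 + f)**2/(-4 + f)**2 (K(f) = ((1 + f)/(-4 + f))**2 = (1 + f)**2/(-4 + f)**2)
Y = 105766 (Y = (158184 - 52670) + (-558 + 18*45) = 105514 + (-558 + 810) = 105514 + 252 = 105766)
K(688) + Y = (1 + 688)**2/(-4 + 688)**2 + 105766 = 689**2/684**2 + 105766 = 474721*(1/467856) + 105766 = 474721/467856 + 105766 = 49483732417/467856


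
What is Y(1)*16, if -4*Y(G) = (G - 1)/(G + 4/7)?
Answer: 0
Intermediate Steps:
Y(G) = -(-1 + G)/(4*(4/7 + G)) (Y(G) = -(G - 1)/(4*(G + 4/7)) = -(-1 + G)/(4*(G + 4*(⅐))) = -(-1 + G)/(4*(G + 4/7)) = -(-1 + G)/(4*(4/7 + G)))
Y(1)*16 = (7*(1 - 1*1)/(4*(4 + 7*1)))*16 = (7*(1 - 1)/(4*(4 + 7)))*16 = ((7/4)*0/11)*16 = ((7/4)*(1/11)*0)*16 = 0*16 = 0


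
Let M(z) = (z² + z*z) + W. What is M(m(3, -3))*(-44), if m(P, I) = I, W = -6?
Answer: -528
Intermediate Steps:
M(z) = -6 + 2*z² (M(z) = (z² + z*z) - 6 = (z² + z²) - 6 = 2*z² - 6 = -6 + 2*z²)
M(m(3, -3))*(-44) = (-6 + 2*(-3)²)*(-44) = (-6 + 2*9)*(-44) = (-6 + 18)*(-44) = 12*(-44) = -528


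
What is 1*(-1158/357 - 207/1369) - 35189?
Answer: -5733228246/162911 ≈ -35192.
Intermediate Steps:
1*(-1158/357 - 207/1369) - 35189 = 1*(-1158*1/357 - 207*1/1369) - 35189 = 1*(-386/119 - 207/1369) - 35189 = 1*(-553067/162911) - 35189 = -553067/162911 - 35189 = -5733228246/162911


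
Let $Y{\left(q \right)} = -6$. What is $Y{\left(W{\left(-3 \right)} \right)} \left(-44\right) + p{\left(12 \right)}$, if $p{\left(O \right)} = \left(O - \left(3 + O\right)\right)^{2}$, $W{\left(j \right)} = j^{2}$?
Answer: $273$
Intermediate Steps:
$p{\left(O \right)} = 9$ ($p{\left(O \right)} = \left(-3\right)^{2} = 9$)
$Y{\left(W{\left(-3 \right)} \right)} \left(-44\right) + p{\left(12 \right)} = \left(-6\right) \left(-44\right) + 9 = 264 + 9 = 273$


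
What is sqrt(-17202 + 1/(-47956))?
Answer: I*sqrt(9890195025757)/23978 ≈ 131.16*I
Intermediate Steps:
sqrt(-17202 + 1/(-47956)) = sqrt(-17202 - 1/47956) = sqrt(-824939113/47956) = I*sqrt(9890195025757)/23978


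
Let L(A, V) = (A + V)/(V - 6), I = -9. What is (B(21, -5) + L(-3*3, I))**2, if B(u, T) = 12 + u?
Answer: 29241/25 ≈ 1169.6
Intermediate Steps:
L(A, V) = (A + V)/(-6 + V)
(B(21, -5) + L(-3*3, I))**2 = ((12 + 21) + (-3*3 - 9)/(-6 - 9))**2 = (33 + (-9 - 9)/(-15))**2 = (33 - 1/15*(-18))**2 = (33 + 6/5)**2 = (171/5)**2 = 29241/25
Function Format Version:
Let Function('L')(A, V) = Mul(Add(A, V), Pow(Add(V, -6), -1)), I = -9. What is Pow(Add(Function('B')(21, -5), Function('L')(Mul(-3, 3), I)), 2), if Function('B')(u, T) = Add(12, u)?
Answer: Rational(29241, 25) ≈ 1169.6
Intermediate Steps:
Function('L')(A, V) = Mul(Pow(Add(-6, V), -1), Add(A, V)) (Function('L')(A, V) = Mul(Add(A, V), Pow(Add(-6, V), -1)) = Mul(Pow(Add(-6, V), -1), Add(A, V)))
Pow(Add(Function('B')(21, -5), Function('L')(Mul(-3, 3), I)), 2) = Pow(Add(Add(12, 21), Mul(Pow(Add(-6, -9), -1), Add(Mul(-3, 3), -9))), 2) = Pow(Add(33, Mul(Pow(-15, -1), Add(-9, -9))), 2) = Pow(Add(33, Mul(Rational(-1, 15), -18)), 2) = Pow(Add(33, Rational(6, 5)), 2) = Pow(Rational(171, 5), 2) = Rational(29241, 25)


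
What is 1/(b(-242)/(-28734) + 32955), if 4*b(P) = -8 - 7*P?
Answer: 19156/631285699 ≈ 3.0344e-5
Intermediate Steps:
b(P) = -2 - 7*P/4 (b(P) = (-8 - 7*P)/4 = -2 - 7*P/4)
1/(b(-242)/(-28734) + 32955) = 1/((-2 - 7/4*(-242))/(-28734) + 32955) = 1/((-2 + 847/2)*(-1/28734) + 32955) = 1/((843/2)*(-1/28734) + 32955) = 1/(-281/19156 + 32955) = 1/(631285699/19156) = 19156/631285699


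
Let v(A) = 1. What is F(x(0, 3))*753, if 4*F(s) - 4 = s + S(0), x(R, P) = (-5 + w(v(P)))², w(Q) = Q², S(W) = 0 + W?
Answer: 3765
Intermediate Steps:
S(W) = W
x(R, P) = 16 (x(R, P) = (-5 + 1²)² = (-5 + 1)² = (-4)² = 16)
F(s) = 1 + s/4 (F(s) = 1 + (s + 0)/4 = 1 + s/4)
F(x(0, 3))*753 = (1 + (¼)*16)*753 = (1 + 4)*753 = 5*753 = 3765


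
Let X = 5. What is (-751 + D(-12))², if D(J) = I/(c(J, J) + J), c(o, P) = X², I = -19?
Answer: 95687524/169 ≈ 5.6620e+5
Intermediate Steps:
c(o, P) = 25 (c(o, P) = 5² = 25)
D(J) = -19/(25 + J)
(-751 + D(-12))² = (-751 - 19/(25 - 12))² = (-751 - 19/13)² = (-9782/13)² = 95687524/169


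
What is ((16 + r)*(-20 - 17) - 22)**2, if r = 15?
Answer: 1366561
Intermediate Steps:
((16 + r)*(-20 - 17) - 22)**2 = ((16 + 15)*(-20 - 17) - 22)**2 = (31*(-37) - 22)**2 = (-1147 - 22)**2 = (-1169)**2 = 1366561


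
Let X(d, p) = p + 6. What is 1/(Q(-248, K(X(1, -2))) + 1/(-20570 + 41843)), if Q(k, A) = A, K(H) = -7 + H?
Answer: -21273/63818 ≈ -0.33334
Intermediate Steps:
X(d, p) = 6 + p
1/(Q(-248, K(X(1, -2))) + 1/(-20570 + 41843)) = 1/((-7 + (6 - 2)) + 1/(-20570 + 41843)) = 1/((-7 + 4) + 1/21273) = 1/(-3 + 1/21273) = 1/(-63818/21273) = -21273/63818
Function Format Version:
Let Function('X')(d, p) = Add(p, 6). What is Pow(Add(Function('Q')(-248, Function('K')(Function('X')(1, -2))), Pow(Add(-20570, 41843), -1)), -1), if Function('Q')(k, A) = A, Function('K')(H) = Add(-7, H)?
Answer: Rational(-21273, 63818) ≈ -0.33334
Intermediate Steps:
Function('X')(d, p) = Add(6, p)
Pow(Add(Function('Q')(-248, Function('K')(Function('X')(1, -2))), Pow(Add(-20570, 41843), -1)), -1) = Pow(Add(Add(-7, Add(6, -2)), Pow(Add(-20570, 41843), -1)), -1) = Pow(Add(Add(-7, 4), Pow(21273, -1)), -1) = Pow(Add(-3, Rational(1, 21273)), -1) = Pow(Rational(-63818, 21273), -1) = Rational(-21273, 63818)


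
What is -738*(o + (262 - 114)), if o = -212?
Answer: 47232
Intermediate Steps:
-738*(o + (262 - 114)) = -738*(-212 + (262 - 114)) = -738*(-212 + 148) = -738*(-64) = 47232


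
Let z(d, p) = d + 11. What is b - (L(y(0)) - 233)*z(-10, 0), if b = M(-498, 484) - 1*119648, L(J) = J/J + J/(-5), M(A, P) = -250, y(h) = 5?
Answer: -119665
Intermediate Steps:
z(d, p) = 11 + d
L(J) = 1 - J/5 (L(J) = 1 + J*(-⅕) = 1 - J/5)
b = -119898 (b = -250 - 1*119648 = -250 - 119648 = -119898)
b - (L(y(0)) - 233)*z(-10, 0) = -119898 - ((1 - ⅕*5) - 233)*(11 - 10) = -119898 - ((1 - 1) - 233) = -119898 - (0 - 233) = -119898 - (-233) = -119898 - 1*(-233) = -119898 + 233 = -119665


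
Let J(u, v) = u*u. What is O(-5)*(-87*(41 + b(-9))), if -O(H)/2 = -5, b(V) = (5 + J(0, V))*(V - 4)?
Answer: 20880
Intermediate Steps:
J(u, v) = u**2
b(V) = -20 + 5*V (b(V) = (5 + 0**2)*(V - 4) = (5 + 0)*(-4 + V) = 5*(-4 + V) = -20 + 5*V)
O(H) = 10 (O(H) = -2*(-5) = 10)
O(-5)*(-87*(41 + b(-9))) = 10*(-87*(41 + (-20 + 5*(-9)))) = 10*(-87*(41 + (-20 - 45))) = 10*(-87*(41 - 65)) = 10*(-87*(-24)) = 10*2088 = 20880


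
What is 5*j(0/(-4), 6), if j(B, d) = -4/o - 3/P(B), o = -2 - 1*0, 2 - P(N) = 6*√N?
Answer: 5/2 ≈ 2.5000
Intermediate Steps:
P(N) = 2 - 6*√N
o = -2 (o = -2 + 0 = -2)
j(B, d) = 2 - 3/(2 - 6*√B) (j(B, d) = -4/(-2) - 3/(2 - 6*√B) = -4*(-½) - 3/(2 - 6*√B) = 2 - 3/(2 - 6*√B))
5*j(0/(-4), 6) = 5*((-1 + 12*√(0/(-4)))/(2*(-1 + 3*√(0/(-4))))) = 5*((-1 + 12*√(0*(-¼)))/(2*(-1 + 3*√(0*(-¼))))) = 5*((-1 + 12*√0)/(2*(-1 + 3*√0))) = 5*((-1 + 12*0)/(2*(-1 + 3*0))) = 5*((-1 + 0)/(2*(-1 + 0))) = 5*((½)*(-1)/(-1)) = 5*((½)*(-1)*(-1)) = 5*(½) = 5/2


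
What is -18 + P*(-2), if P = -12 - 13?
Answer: 32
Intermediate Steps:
P = -25
-18 + P*(-2) = -18 - 25*(-2) = -18 + 50 = 32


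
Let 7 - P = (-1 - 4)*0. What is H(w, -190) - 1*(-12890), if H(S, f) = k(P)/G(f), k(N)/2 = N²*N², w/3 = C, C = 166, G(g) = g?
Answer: 1222149/95 ≈ 12865.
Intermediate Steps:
w = 498 (w = 3*166 = 498)
P = 7 (P = 7 - (-1 - 4)*0 = 7 - (-5)*0 = 7 - 1*0 = 7 + 0 = 7)
k(N) = 2*N⁴ (k(N) = 2*(N²*N²) = 2*N⁴)
H(S, f) = 4802/f (H(S, f) = (2*7⁴)/f = (2*2401)/f = 4802/f)
H(w, -190) - 1*(-12890) = 4802/(-190) - 1*(-12890) = 4802*(-1/190) + 12890 = -2401/95 + 12890 = 1222149/95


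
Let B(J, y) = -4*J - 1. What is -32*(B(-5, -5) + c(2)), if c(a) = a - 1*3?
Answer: -576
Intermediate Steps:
B(J, y) = -1 - 4*J
c(a) = -3 + a (c(a) = a - 3 = -3 + a)
-32*(B(-5, -5) + c(2)) = -32*((-1 - 4*(-5)) + (-3 + 2)) = -32*((-1 + 20) - 1) = -32*(19 - 1) = -32*18 = -576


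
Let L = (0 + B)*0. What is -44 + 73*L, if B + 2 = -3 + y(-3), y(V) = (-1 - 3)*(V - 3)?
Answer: -44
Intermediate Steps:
y(V) = 12 - 4*V (y(V) = -4*(-3 + V) = 12 - 4*V)
B = 19 (B = -2 + (-3 + (12 - 4*(-3))) = -2 + (-3 + (12 + 12)) = -2 + (-3 + 24) = -2 + 21 = 19)
L = 0 (L = (0 + 19)*0 = 19*0 = 0)
-44 + 73*L = -44 + 73*0 = -44 + 0 = -44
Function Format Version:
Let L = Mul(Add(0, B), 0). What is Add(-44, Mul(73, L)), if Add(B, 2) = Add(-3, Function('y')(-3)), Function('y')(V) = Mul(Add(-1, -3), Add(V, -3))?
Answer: -44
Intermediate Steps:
Function('y')(V) = Add(12, Mul(-4, V)) (Function('y')(V) = Mul(-4, Add(-3, V)) = Add(12, Mul(-4, V)))
B = 19 (B = Add(-2, Add(-3, Add(12, Mul(-4, -3)))) = Add(-2, Add(-3, Add(12, 12))) = Add(-2, Add(-3, 24)) = Add(-2, 21) = 19)
L = 0 (L = Mul(Add(0, 19), 0) = Mul(19, 0) = 0)
Add(-44, Mul(73, L)) = Add(-44, Mul(73, 0)) = Add(-44, 0) = -44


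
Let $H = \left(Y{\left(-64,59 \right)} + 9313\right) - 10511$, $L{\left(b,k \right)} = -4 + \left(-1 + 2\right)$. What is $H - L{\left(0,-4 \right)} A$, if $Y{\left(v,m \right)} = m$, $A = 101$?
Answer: $-836$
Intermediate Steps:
$L{\left(b,k \right)} = -3$ ($L{\left(b,k \right)} = -4 + 1 = -3$)
$H = -1139$ ($H = \left(59 + 9313\right) - 10511 = 9372 - 10511 = -1139$)
$H - L{\left(0,-4 \right)} A = -1139 - \left(-3\right) 101 = -1139 - -303 = -1139 + 303 = -836$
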